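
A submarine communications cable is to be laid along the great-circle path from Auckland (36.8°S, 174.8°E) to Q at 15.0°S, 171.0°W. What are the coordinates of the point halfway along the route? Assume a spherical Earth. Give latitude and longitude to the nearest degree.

≈ 26°S, 177°W

Write both endpoints as unit vectors p₁, p₂ with components (cos φ cos λ, cos φ sin λ, sin φ).
The central angle between the endpoints is δ = arccos(p₁·p₂) ≈ 0.440 rad (25.2°).
Interpolate at f = 1/2 with slerp weights a = sin((1−f)δ)/sin δ ≈ 0.512, b = sin(fδ)/sin δ ≈ 0.512.
p = a·p₁ + b·p₂ ≈ (-0.897, -0.040, -0.440); φ = arcsin(p_z) ≈ -26.07°, λ = atan2(p_y, p_x) ≈ -177.43°.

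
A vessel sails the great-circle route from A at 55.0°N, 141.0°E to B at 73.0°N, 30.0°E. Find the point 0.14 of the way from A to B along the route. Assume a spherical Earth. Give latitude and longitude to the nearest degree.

≈ 61°N, 136°E

From cos δ = sin φ₁ sin φ₂ + cos φ₁ cos φ₂ cos Δλ, the central angle is δ ≈ 0.762 rad (43.7°).
Interpolate at f = 0.14 with slerp weights a = sin((1−f)δ)/sin δ ≈ 0.883, b = sin(fδ)/sin δ ≈ 0.154.
p = a·p₁ + b·p₂ ≈ (-0.354, 0.341, 0.871); φ = arcsin(p_z) ≈ 60.53°, λ = atan2(p_y, p_x) ≈ 136.09°.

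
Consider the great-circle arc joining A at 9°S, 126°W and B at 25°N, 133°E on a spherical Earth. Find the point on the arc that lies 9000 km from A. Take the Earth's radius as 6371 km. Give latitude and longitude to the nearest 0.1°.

≈ 21.5°N, 157.5°E

Convert each endpoint to a unit vector on the sphere (x = cos φ cos λ, y = cos φ sin λ, z = sin φ).
The central angle between the endpoints is δ = arccos(p₁·p₂) ≈ 1.810 rad (103.7°). The total great-circle distance is δ·R ≈ 1.810 × 6371 ≈ 11531 km, so the target fraction is f = 9000/11531 ≈ 0.780.
Interpolate at f ≈ 0.780 with slerp weights a = sin((1−f)δ)/sin δ ≈ 0.398, b = sin(fδ)/sin δ ≈ 1.016.
p = a·p₁ + b·p₂ ≈ (-0.860, 0.355, 0.367); φ = arcsin(p_z) ≈ 21.55°, λ = atan2(p_y, p_x) ≈ 157.53°.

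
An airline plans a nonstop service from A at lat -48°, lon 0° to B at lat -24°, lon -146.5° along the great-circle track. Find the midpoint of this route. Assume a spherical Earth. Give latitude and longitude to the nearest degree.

≈ lat -66°, lon -100°

Write both endpoints as unit vectors p₁, p₂ with components (cos φ cos λ, cos φ sin λ, sin φ).
The central angle between the endpoints is δ = arccos(p₁·p₂) ≈ 1.780 rad (102.0°).
Interpolate at f = 1/2 with slerp weights a = sin((1−f)δ)/sin δ ≈ 0.794, b = sin(fδ)/sin δ ≈ 0.794.
p = a·p₁ + b·p₂ ≈ (-0.074, -0.400, -0.913); φ = arcsin(p_z) ≈ -65.97°, λ = atan2(p_y, p_x) ≈ -100.41°.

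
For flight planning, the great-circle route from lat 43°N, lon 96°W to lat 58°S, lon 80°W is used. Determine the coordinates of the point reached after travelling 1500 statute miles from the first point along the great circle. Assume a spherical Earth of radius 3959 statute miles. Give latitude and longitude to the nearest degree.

≈ lat 21°N, lon 93°W

From cos δ = sin φ₁ sin φ₂ + cos φ₁ cos φ₂ cos Δλ, the central angle is δ ≈ 1.778 rad (101.9°). The total great-circle distance is δ·R ≈ 1.778 × 3959 ≈ 7039 mi, so the target fraction is f = 1500/7039 ≈ 0.213.
Interpolate at f ≈ 0.213 with slerp weights a = sin((1−f)δ)/sin δ ≈ 1.007, b = sin(fδ)/sin δ ≈ 0.378.
p = a·p₁ + b·p₂ ≈ (-0.042, -0.930, 0.366); φ = arcsin(p_z) ≈ 21.48°, λ = atan2(p_y, p_x) ≈ -92.60°.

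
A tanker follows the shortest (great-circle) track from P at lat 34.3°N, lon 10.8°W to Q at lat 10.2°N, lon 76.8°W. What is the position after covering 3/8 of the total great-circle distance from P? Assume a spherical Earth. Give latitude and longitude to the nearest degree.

The haversine formula gives a central angle δ ≈ 1.126 rad (64.5°) between the endpoints.
Interpolate at f = 3/8 with slerp weights a = sin((1−f)δ)/sin δ ≈ 0.717, b = sin(fδ)/sin δ ≈ 0.454.
p = a·p₁ + b·p₂ ≈ (0.684, -0.546, 0.484); φ = arcsin(p_z) ≈ 28.97°, λ = atan2(p_y, p_x) ≈ -38.61°.

≈ lat 29°N, lon 39°W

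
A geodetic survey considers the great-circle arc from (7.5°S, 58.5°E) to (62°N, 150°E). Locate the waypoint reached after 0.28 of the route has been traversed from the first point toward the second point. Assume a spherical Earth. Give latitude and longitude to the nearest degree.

≈ (16°N, 72°E)

Write both endpoints as unit vectors p₁, p₂ with components (cos φ cos λ, cos φ sin λ, sin φ).
The central angle between the endpoints is δ = arccos(p₁·p₂) ≈ 1.699 rad (97.3°).
Interpolate at f = 0.28 with slerp weights a = sin((1−f)δ)/sin δ ≈ 0.948, b = sin(fδ)/sin δ ≈ 0.462.
p = a·p₁ + b·p₂ ≈ (0.303, 0.910, 0.284); φ = arcsin(p_z) ≈ 16.49°, λ = atan2(p_y, p_x) ≈ 71.56°.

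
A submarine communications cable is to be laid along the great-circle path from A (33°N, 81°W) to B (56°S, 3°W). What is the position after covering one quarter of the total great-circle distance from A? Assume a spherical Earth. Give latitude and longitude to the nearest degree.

≈ (10°N, 65°W)

The haversine formula gives a central angle δ ≈ 1.933 rad (110.7°) between the endpoints.
Interpolate at f = 1/4 with slerp weights a = sin((1−f)δ)/sin δ ≈ 1.061, b = sin(fδ)/sin δ ≈ 0.497.
p = a·p₁ + b·p₂ ≈ (0.417, -0.894, 0.166); φ = arcsin(p_z) ≈ 9.57°, λ = atan2(p_y, p_x) ≈ -65.01°.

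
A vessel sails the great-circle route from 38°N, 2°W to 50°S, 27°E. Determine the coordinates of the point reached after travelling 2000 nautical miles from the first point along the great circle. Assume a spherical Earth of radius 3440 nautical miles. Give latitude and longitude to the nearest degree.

≈ 6°N, 8°E

Convert each endpoint to a unit vector on the sphere (x = cos φ cos λ, y = cos φ sin λ, z = sin φ).
The central angle between the endpoints is δ = arccos(p₁·p₂) ≈ 1.599 rad (91.6°). The total great-circle distance is δ·R ≈ 1.599 × 3440 ≈ 5502 nmi, so the target fraction is f = 2000/5502 ≈ 0.364.
Interpolate at f ≈ 0.364 with slerp weights a = sin((1−f)δ)/sin δ ≈ 0.851, b = sin(fδ)/sin δ ≈ 0.549.
p = a·p₁ + b·p₂ ≈ (0.985, 0.137, 0.103); φ = arcsin(p_z) ≈ 5.93°, λ = atan2(p_y, p_x) ≈ 7.91°.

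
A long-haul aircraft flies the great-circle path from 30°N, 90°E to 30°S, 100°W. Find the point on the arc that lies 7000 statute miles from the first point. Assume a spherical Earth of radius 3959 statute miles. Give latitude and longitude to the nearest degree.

Write both endpoints as unit vectors p₁, p₂ with components (cos φ cos λ, cos φ sin λ, sin φ).
The central angle between the endpoints is δ = arccos(p₁·p₂) ≈ 2.990 rad (171.3°). The total great-circle distance is δ·R ≈ 2.990 × 3959 ≈ 11839 mi, so the target fraction is f = 7000/11839 ≈ 0.591.
Interpolate at f ≈ 0.591 with slerp weights a = sin((1−f)δ)/sin δ ≈ 6.244, b = sin(fδ)/sin δ ≈ 6.514.
p = a·p₁ + b·p₂ ≈ (-0.980, -0.148, -0.135); φ = arcsin(p_z) ≈ -7.77°, λ = atan2(p_y, p_x) ≈ -171.39°.

≈ 8°S, 171°W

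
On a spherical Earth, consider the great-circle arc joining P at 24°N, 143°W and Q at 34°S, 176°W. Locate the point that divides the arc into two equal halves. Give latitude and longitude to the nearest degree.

The haversine formula gives a central angle δ ≈ 1.151 rad (65.9°) between the endpoints.
Interpolate at f = 1/2 with slerp weights a = sin((1−f)δ)/sin δ ≈ 0.596, b = sin(fδ)/sin δ ≈ 0.596.
p = a·p₁ + b·p₂ ≈ (-0.928, -0.362, -0.091); φ = arcsin(p_z) ≈ -5.21°, λ = atan2(p_y, p_x) ≈ -158.68°.

≈ 5°S, 159°W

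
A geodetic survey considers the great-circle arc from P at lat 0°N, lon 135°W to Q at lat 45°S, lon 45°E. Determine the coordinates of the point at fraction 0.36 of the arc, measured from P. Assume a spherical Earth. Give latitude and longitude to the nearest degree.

Write both endpoints as unit vectors p₁, p₂ with components (cos φ cos λ, cos φ sin λ, sin φ).
The central angle between the endpoints is δ = arccos(p₁·p₂) ≈ 2.356 rad (135.0°).
Interpolate at f = 0.36 with slerp weights a = sin((1−f)δ)/sin δ ≈ 1.411, b = sin(fδ)/sin δ ≈ 1.061.
p = a·p₁ + b·p₂ ≈ (-0.468, -0.468, -0.750); φ = arcsin(p_z) ≈ -48.60°, λ = atan2(p_y, p_x) ≈ -135.00°.

≈ lat 49°S, lon 135°W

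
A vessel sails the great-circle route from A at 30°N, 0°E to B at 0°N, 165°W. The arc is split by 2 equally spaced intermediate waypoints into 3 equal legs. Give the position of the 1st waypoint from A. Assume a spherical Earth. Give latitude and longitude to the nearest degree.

≈ 65°N, 56°W

Convert each endpoint to a unit vector on the sphere (x = cos φ cos λ, y = cos φ sin λ, z = sin φ).
The central angle between the endpoints is δ = arccos(p₁·p₂) ≈ 2.562 rad (146.8°).
Interpolate at f = 1/3 with slerp weights a = sin((1−f)δ)/sin δ ≈ 1.808, b = sin(fδ)/sin δ ≈ 1.376.
p = a·p₁ + b·p₂ ≈ (0.237, -0.356, 0.904); φ = arcsin(p_z) ≈ 64.68°, λ = atan2(p_y, p_x) ≈ -56.38°.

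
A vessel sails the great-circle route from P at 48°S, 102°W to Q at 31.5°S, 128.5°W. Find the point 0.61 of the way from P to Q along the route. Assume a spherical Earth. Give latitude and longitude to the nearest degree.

≈ 39°S, 120°W

The haversine formula gives a central angle δ ≈ 0.454 rad (26.0°) between the endpoints.
Interpolate at f = 0.61 with slerp weights a = sin((1−f)δ)/sin δ ≈ 0.402, b = sin(fδ)/sin δ ≈ 0.623.
p = a·p₁ + b·p₂ ≈ (-0.387, -0.679, -0.624); φ = arcsin(p_z) ≈ -38.62°, λ = atan2(p_y, p_x) ≈ -119.67°.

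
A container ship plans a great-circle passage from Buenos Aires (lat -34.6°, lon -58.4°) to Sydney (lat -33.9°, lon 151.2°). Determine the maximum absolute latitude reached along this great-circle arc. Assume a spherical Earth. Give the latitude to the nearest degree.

≈ -69°

The great circle lies in the plane with unit normal n̂ = (p₁ × p₂)/|p₁ × p₂|.
Here n̂_z ≈ -0.351; the vertex latitude is φ_max = arccos|n̂_z| ≈ 69.4°.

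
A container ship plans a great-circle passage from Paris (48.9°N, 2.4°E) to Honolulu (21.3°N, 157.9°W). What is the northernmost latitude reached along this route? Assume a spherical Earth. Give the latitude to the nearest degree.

The great circle lies in the plane with unit normal n̂ = (p₁ × p₂)/|p₁ × p₂|.
Here n̂_z ≈ -0.217; the vertex latitude is φ_max = arccos|n̂_z| ≈ 77.5°.
Check via Clairaut: cos φ_max = |cos φ₁| · sin C = cos(48.9°)·sin(19.2°) ≈ 0.217, again giving ≈ 77.5°.

≈ 77°N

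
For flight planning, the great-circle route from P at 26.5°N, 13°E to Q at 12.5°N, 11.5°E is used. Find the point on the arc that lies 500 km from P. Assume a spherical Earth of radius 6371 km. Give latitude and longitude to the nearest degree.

≈ 22°N, 12°E

From cos δ = sin φ₁ sin φ₂ + cos φ₁ cos φ₂ cos Δλ, the central angle is δ ≈ 0.246 rad (14.1°). The total great-circle distance is δ·R ≈ 0.246 × 6371 ≈ 1565 km, so the target fraction is f = 500/1565 ≈ 0.320.
Interpolate at f ≈ 0.320 with slerp weights a = sin((1−f)δ)/sin δ ≈ 0.684, b = sin(fδ)/sin δ ≈ 0.322.
p = a·p₁ + b·p₂ ≈ (0.905, 0.200, 0.375); φ = arcsin(p_z) ≈ 22.03°, λ = atan2(p_y, p_x) ≈ 12.49°.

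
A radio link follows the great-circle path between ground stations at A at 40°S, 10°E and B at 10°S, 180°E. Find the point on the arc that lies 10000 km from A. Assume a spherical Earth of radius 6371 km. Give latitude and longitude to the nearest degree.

≈ 48°S, 171°E

Convert each endpoint to a unit vector on the sphere (x = cos φ cos λ, y = cos φ sin λ, z = sin φ).
The central angle between the endpoints is δ = arccos(p₁·p₂) ≈ 2.254 rad (129.1°). The total great-circle distance is δ·R ≈ 2.254 × 6371 ≈ 14361 km, so the target fraction is f = 10000/14361 ≈ 0.696.
Interpolate at f ≈ 0.696 with slerp weights a = sin((1−f)δ)/sin δ ≈ 0.815, b = sin(fδ)/sin δ ≈ 1.289.
p = a·p₁ + b·p₂ ≈ (-0.655, 0.108, -0.748); φ = arcsin(p_z) ≈ -48.41°, λ = atan2(p_y, p_x) ≈ 170.60°.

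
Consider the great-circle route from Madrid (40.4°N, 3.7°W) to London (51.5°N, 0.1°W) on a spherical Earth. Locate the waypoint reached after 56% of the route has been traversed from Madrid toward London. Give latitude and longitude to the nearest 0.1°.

≈ (46.6°N, 1.9°W)

Write both endpoints as unit vectors p₁, p₂ with components (cos φ cos λ, cos φ sin λ, sin φ).
The central angle between the endpoints is δ = arccos(p₁·p₂) ≈ 0.199 rad (11.4°).
Interpolate at f = 0.56 with slerp weights a = sin((1−f)δ)/sin δ ≈ 0.442, b = sin(fδ)/sin δ ≈ 0.563.
p = a·p₁ + b·p₂ ≈ (0.686, -0.022, 0.727); φ = arcsin(p_z) ≈ 46.63°, λ = atan2(p_y, p_x) ≈ -1.87°.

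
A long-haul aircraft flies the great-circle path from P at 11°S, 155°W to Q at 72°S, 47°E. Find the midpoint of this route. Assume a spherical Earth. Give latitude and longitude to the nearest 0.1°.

Write both endpoints as unit vectors p₁, p₂ with components (cos φ cos λ, cos φ sin λ, sin φ).
The central angle between the endpoints is δ = arccos(p₁·p₂) ≈ 1.671 rad (95.7°).
Interpolate at f = 1/2 with slerp weights a = sin((1−f)δ)/sin δ ≈ 0.745, b = sin(fδ)/sin δ ≈ 0.745.
p = a·p₁ + b·p₂ ≈ (-0.506, -0.141, -0.851); φ = arcsin(p_z) ≈ -58.32°, λ = atan2(p_y, p_x) ≈ -164.45°.

≈ 58.3°S, 164.5°W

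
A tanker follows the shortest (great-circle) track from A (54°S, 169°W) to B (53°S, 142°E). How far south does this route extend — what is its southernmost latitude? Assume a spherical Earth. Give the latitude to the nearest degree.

The great circle lies in the plane with unit normal n̂ = (p₁ × p₂)/|p₁ × p₂|.
Here n̂_z ≈ -0.558; the vertex latitude is φ_max = arccos|n̂_z| ≈ 56.1°.
Check via Clairaut: cos φ_max = |cos φ₁| · sin C = cos(54.0°)·sin(108.3°) ≈ 0.558, again giving ≈ 56.1°.

≈ 56°S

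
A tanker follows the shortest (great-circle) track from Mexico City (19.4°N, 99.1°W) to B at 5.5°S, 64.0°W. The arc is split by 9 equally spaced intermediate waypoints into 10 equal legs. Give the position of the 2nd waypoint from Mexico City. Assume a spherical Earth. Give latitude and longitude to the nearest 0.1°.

The haversine formula gives a central angle δ ≈ 0.743 rad (42.6°) between the endpoints.
Interpolate at f = 2/10 with slerp weights a = sin((1−f)δ)/sin δ ≈ 0.828, b = sin(fδ)/sin δ ≈ 0.219.
p = a·p₁ + b·p₂ ≈ (-0.028, -0.967, 0.254); φ = arcsin(p_z) ≈ 14.71°, λ = atan2(p_y, p_x) ≈ -91.66°.

≈ 14.7°N, 91.7°W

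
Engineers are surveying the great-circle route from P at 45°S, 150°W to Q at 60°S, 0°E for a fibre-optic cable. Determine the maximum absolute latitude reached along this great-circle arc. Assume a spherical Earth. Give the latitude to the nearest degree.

The great circle lies in the plane with unit normal n̂ = (p₁ × p₂)/|p₁ × p₂|.
Here n̂_z ≈ +0.186; the vertex latitude is φ_max = arccos|n̂_z| ≈ 79.3°.

≈ 79°S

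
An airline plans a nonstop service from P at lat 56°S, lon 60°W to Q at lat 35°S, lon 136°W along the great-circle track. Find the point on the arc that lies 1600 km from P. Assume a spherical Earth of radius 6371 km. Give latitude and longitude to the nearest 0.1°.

Convert each endpoint to a unit vector on the sphere (x = cos φ cos λ, y = cos φ sin λ, z = sin φ).
The central angle between the endpoints is δ = arccos(p₁·p₂) ≈ 0.944 rad (54.1°). The total great-circle distance is δ·R ≈ 0.944 × 6371 ≈ 6016 km, so the target fraction is f = 1600/6016 ≈ 0.266.
Interpolate at f ≈ 0.266 with slerp weights a = sin((1−f)δ)/sin δ ≈ 0.789, b = sin(fδ)/sin δ ≈ 0.307.
p = a·p₁ + b·p₂ ≈ (0.040, -0.557, -0.830); φ = arcsin(p_z) ≈ -56.09°, λ = atan2(p_y, p_x) ≈ -85.91°.

≈ lat 56.1°S, lon 85.9°W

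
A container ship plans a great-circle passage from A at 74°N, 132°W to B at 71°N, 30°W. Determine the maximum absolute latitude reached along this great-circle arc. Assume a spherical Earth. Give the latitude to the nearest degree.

≈ 79°N

The great circle lies in the plane with unit normal n̂ = (p₁ × p₂)/|p₁ × p₂|.
Here n̂_z ≈ +0.193; the vertex latitude is φ_max = arccos|n̂_z| ≈ 78.9°.
Check via Clairaut: cos φ_max = |cos φ₁| · sin C = cos(74.0°)·sin(44.4°) ≈ 0.193, again giving ≈ 78.9°.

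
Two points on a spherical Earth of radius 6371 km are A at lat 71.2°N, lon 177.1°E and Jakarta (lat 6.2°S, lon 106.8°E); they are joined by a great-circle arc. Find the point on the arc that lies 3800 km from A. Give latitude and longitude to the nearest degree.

The haversine formula gives a central angle δ ≈ 1.565 rad (89.7°) between the endpoints. The total great-circle distance is δ·R ≈ 1.565 × 6371 ≈ 9971 km, so the target fraction is f = 3800/9971 ≈ 0.381.
Interpolate at f ≈ 0.381 with slerp weights a = sin((1−f)δ)/sin δ ≈ 0.824, b = sin(fδ)/sin δ ≈ 0.562.
p = a·p₁ + b·p₂ ≈ (-0.427, 0.548, 0.719); φ = arcsin(p_z) ≈ 46.01°, λ = atan2(p_y, p_x) ≈ 127.90°.

≈ lat 46°N, lon 128°E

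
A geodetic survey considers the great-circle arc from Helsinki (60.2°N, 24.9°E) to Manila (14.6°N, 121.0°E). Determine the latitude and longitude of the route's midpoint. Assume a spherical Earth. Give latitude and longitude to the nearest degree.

≈ 47°N, 93°E

Write both endpoints as unit vectors p₁, p₂ with components (cos φ cos λ, cos φ sin λ, sin φ).
The central angle between the endpoints is δ = arccos(p₁·p₂) ≈ 1.402 rad (80.3°).
Interpolate at f = 1/2 with slerp weights a = sin((1−f)δ)/sin δ ≈ 0.654, b = sin(fδ)/sin δ ≈ 0.654.
p = a·p₁ + b·p₂ ≈ (-0.031, 0.680, 0.733); φ = arcsin(p_z) ≈ 47.12°, λ = atan2(p_y, p_x) ≈ 92.63°.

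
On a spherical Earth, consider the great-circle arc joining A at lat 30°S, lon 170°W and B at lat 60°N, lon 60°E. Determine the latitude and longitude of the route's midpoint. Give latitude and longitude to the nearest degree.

Convert each endpoint to a unit vector on the sphere (x = cos φ cos λ, y = cos φ sin λ, z = sin φ).
The central angle between the endpoints is δ = arccos(p₁·p₂) ≈ 2.362 rad (135.3°).
Interpolate at f = 1/2 with slerp weights a = sin((1−f)δ)/sin δ ≈ 1.316, b = sin(fδ)/sin δ ≈ 1.316.
p = a·p₁ + b·p₂ ≈ (-0.793, 0.372, 0.482); φ = arcsin(p_z) ≈ 28.80°, λ = atan2(p_y, p_x) ≈ 154.88°.

≈ lat 29°N, lon 155°E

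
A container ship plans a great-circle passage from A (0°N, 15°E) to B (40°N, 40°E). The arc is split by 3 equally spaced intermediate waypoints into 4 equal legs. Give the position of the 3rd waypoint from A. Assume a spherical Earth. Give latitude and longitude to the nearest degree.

Write both endpoints as unit vectors p₁, p₂ with components (cos φ cos λ, cos φ sin λ, sin φ).
The central angle between the endpoints is δ = arccos(p₁·p₂) ≈ 0.803 rad (46.0°).
Interpolate at f = 3/4 with slerp weights a = sin((1−f)δ)/sin δ ≈ 0.277, b = sin(fδ)/sin δ ≈ 0.787.
p = a·p₁ + b·p₂ ≈ (0.730, 0.459, 0.506); φ = arcsin(p_z) ≈ 30.41°, λ = atan2(p_y, p_x) ≈ 32.19°.

≈ (30°N, 32°E)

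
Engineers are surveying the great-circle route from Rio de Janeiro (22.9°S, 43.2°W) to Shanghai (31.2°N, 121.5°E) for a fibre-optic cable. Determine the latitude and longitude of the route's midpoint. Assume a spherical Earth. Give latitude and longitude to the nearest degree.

From cos δ = sin φ₁ sin φ₂ + cos φ₁ cos φ₂ cos Δλ, the central angle is δ ≈ 2.864 rad (164.1°).
Interpolate at f = 1/2 with slerp weights a = sin((1−f)δ)/sin δ ≈ 3.608, b = sin(fδ)/sin δ ≈ 3.608.
p = a·p₁ + b·p₂ ≈ (0.810, 0.356, 0.465); φ = arcsin(p_z) ≈ 27.72°, λ = atan2(p_y, p_x) ≈ 23.73°.

≈ 28°N, 24°E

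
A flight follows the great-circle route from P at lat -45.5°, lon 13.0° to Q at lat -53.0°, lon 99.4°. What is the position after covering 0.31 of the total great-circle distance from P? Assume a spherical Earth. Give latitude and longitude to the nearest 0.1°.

≈ lat -54.7°, lon 34.7°

Convert each endpoint to a unit vector on the sphere (x = cos φ cos λ, y = cos φ sin λ, z = sin φ).
The central angle between the endpoints is δ = arccos(p₁·p₂) ≈ 0.932 rad (53.4°).
Interpolate at f = 0.31 with slerp weights a = sin((1−f)δ)/sin δ ≈ 0.747, b = sin(fδ)/sin δ ≈ 0.355.
p = a·p₁ + b·p₂ ≈ (0.475, 0.328, -0.816); φ = arcsin(p_z) ≈ -54.71°, λ = atan2(p_y, p_x) ≈ 34.65°.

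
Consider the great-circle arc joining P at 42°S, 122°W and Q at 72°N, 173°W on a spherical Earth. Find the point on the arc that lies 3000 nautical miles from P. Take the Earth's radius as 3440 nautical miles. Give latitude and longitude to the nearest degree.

The haversine formula gives a central angle δ ≈ 2.085 rad (119.5°) between the endpoints. The total great-circle distance is δ·R ≈ 2.085 × 3440 ≈ 7172 nmi, so the target fraction is f = 3000/7172 ≈ 0.418.
Interpolate at f ≈ 0.418 with slerp weights a = sin((1−f)δ)/sin δ ≈ 1.076, b = sin(fδ)/sin δ ≈ 0.879.
p = a·p₁ + b·p₂ ≈ (-0.693, -0.711, 0.117); φ = arcsin(p_z) ≈ 6.69°, λ = atan2(p_y, p_x) ≈ -134.28°.

≈ 7°N, 134°W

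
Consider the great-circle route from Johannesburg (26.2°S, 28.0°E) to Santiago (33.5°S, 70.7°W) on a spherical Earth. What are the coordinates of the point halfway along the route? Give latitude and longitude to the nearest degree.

The haversine formula gives a central angle δ ≈ 1.440 rad (82.5°) between the endpoints.
Interpolate at f = 1/2 with slerp weights a = sin((1−f)δ)/sin δ ≈ 0.665, b = sin(fδ)/sin δ ≈ 0.665.
p = a·p₁ + b·p₂ ≈ (0.710, -0.243, -0.661); φ = arcsin(p_z) ≈ -41.35°, λ = atan2(p_y, p_x) ≈ -18.91°.

≈ 41°S, 19°W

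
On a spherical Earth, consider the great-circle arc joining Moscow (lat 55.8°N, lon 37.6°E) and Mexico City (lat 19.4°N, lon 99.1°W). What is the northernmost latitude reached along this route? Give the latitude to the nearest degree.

≈ 69°N

The great circle lies in the plane with unit normal n̂ = (p₁ × p₂)/|p₁ × p₂|.
Here n̂_z ≈ -0.366; the vertex latitude is φ_max = arccos|n̂_z| ≈ 68.5°.
Check via Clairaut: cos φ_max = |cos φ₁| · sin C = cos(55.8°)·sin(40.6°) ≈ 0.366, again giving ≈ 68.5°.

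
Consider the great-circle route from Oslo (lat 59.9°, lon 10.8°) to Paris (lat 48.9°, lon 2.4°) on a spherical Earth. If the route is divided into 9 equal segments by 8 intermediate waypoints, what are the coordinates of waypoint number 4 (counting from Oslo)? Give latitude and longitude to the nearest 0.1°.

From cos δ = sin φ₁ sin φ₂ + cos φ₁ cos φ₂ cos Δλ, the central angle is δ ≈ 0.210 rad (12.0°).
Interpolate at f = 4/9 with slerp weights a = sin((1−f)δ)/sin δ ≈ 0.558, b = sin(fδ)/sin δ ≈ 0.447.
p = a·p₁ + b·p₂ ≈ (0.569, 0.065, 0.820); φ = arcsin(p_z) ≈ 55.08°, λ = atan2(p_y, p_x) ≈ 6.50°.

≈ lat 55.1°, lon 6.5°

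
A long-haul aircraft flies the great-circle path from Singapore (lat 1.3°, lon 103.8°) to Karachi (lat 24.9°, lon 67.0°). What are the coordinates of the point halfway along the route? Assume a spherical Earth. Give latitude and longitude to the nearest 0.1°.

≈ lat 13.8°, lon 86.3°

Convert each endpoint to a unit vector on the sphere (x = cos φ cos λ, y = cos φ sin λ, z = sin φ).
The central angle between the endpoints is δ = arccos(p₁·p₂) ≈ 0.744 rad (42.6°).
Interpolate at f = 1/2 with slerp weights a = sin((1−f)δ)/sin δ ≈ 0.537, b = sin(fδ)/sin δ ≈ 0.537.
p = a·p₁ + b·p₂ ≈ (0.062, 0.969, 0.238); φ = arcsin(p_z) ≈ 13.78°, λ = atan2(p_y, p_x) ≈ 86.33°.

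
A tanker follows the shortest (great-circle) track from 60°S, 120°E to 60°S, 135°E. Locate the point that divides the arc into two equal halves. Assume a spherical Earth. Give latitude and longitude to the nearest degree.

From cos δ = sin φ₁ sin φ₂ + cos φ₁ cos φ₂ cos Δλ, the central angle is δ ≈ 0.131 rad (7.5°).
Interpolate at f = 1/2 with slerp weights a = sin((1−f)δ)/sin δ ≈ 0.501, b = sin(fδ)/sin δ ≈ 0.501.
p = a·p₁ + b·p₂ ≈ (-0.302, 0.394, -0.868); φ = arcsin(p_z) ≈ -60.21°, λ = atan2(p_y, p_x) ≈ 127.50°.

≈ 60°S, 128°E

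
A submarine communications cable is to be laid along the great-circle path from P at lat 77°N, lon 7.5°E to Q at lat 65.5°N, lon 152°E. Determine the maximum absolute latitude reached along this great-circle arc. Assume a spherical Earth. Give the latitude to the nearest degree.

≈ 85°N

The great circle lies in the plane with unit normal n̂ = (p₁ × p₂)/|p₁ × p₂|.
Here n̂_z ≈ +0.093; the vertex latitude is φ_max = arccos|n̂_z| ≈ 84.7°.
Check via Clairaut: cos φ_max = |cos φ₁| · sin C = cos(77.0°)·sin(24.3°) ≈ 0.093, again giving ≈ 84.7°.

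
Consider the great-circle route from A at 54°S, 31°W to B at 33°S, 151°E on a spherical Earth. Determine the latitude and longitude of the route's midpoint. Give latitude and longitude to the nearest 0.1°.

From cos δ = sin φ₁ sin φ₂ + cos φ₁ cos φ₂ cos Δλ, the central angle is δ ≈ 1.623 rad (93.0°).
Interpolate at f = 1/2 with slerp weights a = sin((1−f)δ)/sin δ ≈ 0.726, b = sin(fδ)/sin δ ≈ 0.726.
p = a·p₁ + b·p₂ ≈ (-0.167, 0.075, -0.983); φ = arcsin(p_z) ≈ -79.45°, λ = atan2(p_y, p_x) ≈ 155.67°.

≈ 79.5°S, 155.7°E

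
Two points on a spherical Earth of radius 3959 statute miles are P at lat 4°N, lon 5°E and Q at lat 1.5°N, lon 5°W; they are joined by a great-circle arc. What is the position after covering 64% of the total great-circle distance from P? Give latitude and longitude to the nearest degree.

≈ lat 2°N, lon 1°W

The haversine formula gives a central angle δ ≈ 0.180 rad (10.3°) between the endpoints.
Interpolate at f = 0.64 with slerp weights a = sin((1−f)δ)/sin δ ≈ 0.362, b = sin(fδ)/sin δ ≈ 0.642.
p = a·p₁ + b·p₂ ≈ (0.999, -0.024, 0.042); φ = arcsin(p_z) ≈ 2.41°, λ = atan2(p_y, p_x) ≈ -1.40°.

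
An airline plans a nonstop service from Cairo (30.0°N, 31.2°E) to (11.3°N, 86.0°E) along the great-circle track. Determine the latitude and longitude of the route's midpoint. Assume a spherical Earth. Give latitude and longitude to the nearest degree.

Convert each endpoint to a unit vector on the sphere (x = cos φ cos λ, y = cos φ sin λ, z = sin φ).
The central angle between the endpoints is δ = arccos(p₁·p₂) ≈ 0.943 rad (54.0°).
Interpolate at f = 1/2 with slerp weights a = sin((1−f)δ)/sin δ ≈ 0.561, b = sin(fδ)/sin δ ≈ 0.561.
p = a·p₁ + b·p₂ ≈ (0.454, 0.801, 0.391); φ = arcsin(p_z) ≈ 22.99°, λ = atan2(p_y, p_x) ≈ 60.44°.

≈ (23°N, 60°E)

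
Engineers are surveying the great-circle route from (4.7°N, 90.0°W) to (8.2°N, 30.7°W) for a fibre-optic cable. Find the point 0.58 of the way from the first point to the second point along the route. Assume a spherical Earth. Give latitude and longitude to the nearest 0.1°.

The haversine formula gives a central angle δ ≈ 1.029 rad (59.0°) between the endpoints.
Interpolate at f = 0.58 with slerp weights a = sin((1−f)δ)/sin δ ≈ 0.489, b = sin(fδ)/sin δ ≈ 0.656.
p = a·p₁ + b·p₂ ≈ (0.558, -0.819, 0.134); φ = arcsin(p_z) ≈ 7.68°, λ = atan2(p_y, p_x) ≈ -55.71°.

≈ (7.7°N, 55.7°W)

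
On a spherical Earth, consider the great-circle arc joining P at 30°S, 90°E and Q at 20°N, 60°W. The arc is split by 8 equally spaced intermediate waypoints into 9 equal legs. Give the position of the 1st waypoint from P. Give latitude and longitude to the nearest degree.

From cos δ = sin φ₁ sin φ₂ + cos φ₁ cos φ₂ cos Δλ, the central angle is δ ≈ 2.638 rad (151.1°).
Interpolate at f = 1/9 with slerp weights a = sin((1−f)δ)/sin δ ≈ 1.482, b = sin(fδ)/sin δ ≈ 0.599.
p = a·p₁ + b·p₂ ≈ (0.281, 0.796, -0.536); φ = arcsin(p_z) ≈ -32.42°, λ = atan2(p_y, p_x) ≈ 70.54°.

≈ 32°S, 71°E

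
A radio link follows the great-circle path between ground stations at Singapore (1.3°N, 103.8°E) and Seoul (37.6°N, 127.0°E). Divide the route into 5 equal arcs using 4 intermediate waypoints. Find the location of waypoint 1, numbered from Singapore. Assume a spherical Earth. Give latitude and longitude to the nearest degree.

≈ 9°N, 108°E

Write both endpoints as unit vectors p₁, p₂ with components (cos φ cos λ, cos φ sin λ, sin φ).
The central angle between the endpoints is δ = arccos(p₁·p₂) ≈ 0.735 rad (42.1°).
Interpolate at f = 1/5 with slerp weights a = sin((1−f)δ)/sin δ ≈ 0.827, b = sin(fδ)/sin δ ≈ 0.218.
p = a·p₁ + b·p₂ ≈ (-0.301, 0.941, 0.152); φ = arcsin(p_z) ≈ 8.74°, λ = atan2(p_y, p_x) ≈ 107.76°.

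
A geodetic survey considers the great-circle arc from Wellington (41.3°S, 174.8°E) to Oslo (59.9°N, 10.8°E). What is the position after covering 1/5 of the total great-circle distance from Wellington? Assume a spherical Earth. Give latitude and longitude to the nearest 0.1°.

Write both endpoints as unit vectors p₁, p₂ with components (cos φ cos λ, cos φ sin λ, sin φ).
The central angle between the endpoints is δ = arccos(p₁·p₂) ≈ 2.774 rad (158.9°).
Interpolate at f = 1/5 with slerp weights a = sin((1−f)δ)/sin δ ≈ 2.218, b = sin(fδ)/sin δ ≈ 1.466.
p = a·p₁ + b·p₂ ≈ (-0.937, 0.289, -0.196); φ = arcsin(p_z) ≈ -11.29°, λ = atan2(p_y, p_x) ≈ 162.88°.

≈ (11.3°S, 162.9°E)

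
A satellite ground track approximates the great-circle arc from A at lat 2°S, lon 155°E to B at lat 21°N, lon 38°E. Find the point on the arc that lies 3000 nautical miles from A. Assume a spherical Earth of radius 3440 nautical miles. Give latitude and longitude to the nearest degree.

Convert each endpoint to a unit vector on the sphere (x = cos φ cos λ, y = cos φ sin λ, z = sin φ).
The central angle between the endpoints is δ = arccos(p₁·p₂) ≈ 2.022 rad (115.9°). The total great-circle distance is δ·R ≈ 2.022 × 3440 ≈ 6956 nmi, so the target fraction is f = 3000/6956 ≈ 0.431.
Interpolate at f ≈ 0.431 with slerp weights a = sin((1−f)δ)/sin δ ≈ 1.014, b = sin(fδ)/sin δ ≈ 0.851.
p = a·p₁ + b·p₂ ≈ (-0.293, 0.917, 0.270); φ = arcsin(p_z) ≈ 15.64°, λ = atan2(p_y, p_x) ≈ 107.70°.

≈ lat 16°N, lon 108°E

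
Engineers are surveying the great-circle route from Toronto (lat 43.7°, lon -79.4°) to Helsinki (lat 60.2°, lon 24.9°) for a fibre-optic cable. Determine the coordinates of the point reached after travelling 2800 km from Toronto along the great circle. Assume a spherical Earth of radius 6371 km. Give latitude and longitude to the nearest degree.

From cos δ = sin φ₁ sin φ₂ + cos φ₁ cos φ₂ cos Δλ, the central angle is δ ≈ 1.035 rad (59.3°). The total great-circle distance is δ·R ≈ 1.035 × 6371 ≈ 6592 km, so the target fraction is f = 2800/6592 ≈ 0.425.
Interpolate at f ≈ 0.425 with slerp weights a = sin((1−f)δ)/sin δ ≈ 0.652, b = sin(fδ)/sin δ ≈ 0.495.
p = a·p₁ + b·p₂ ≈ (0.310, -0.360, 0.880); φ = arcsin(p_z) ≈ 61.65°, λ = atan2(p_y, p_x) ≈ -49.28°.

≈ lat 62°, lon -49°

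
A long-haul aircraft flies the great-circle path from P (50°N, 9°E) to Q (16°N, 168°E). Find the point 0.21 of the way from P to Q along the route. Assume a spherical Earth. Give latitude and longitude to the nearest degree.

≈ (70°N, 35°E)

From cos δ = sin φ₁ sin φ₂ + cos φ₁ cos φ₂ cos Δλ, the central angle is δ ≈ 1.945 rad (111.5°).
Interpolate at f = 0.21 with slerp weights a = sin((1−f)δ)/sin δ ≈ 1.074, b = sin(fδ)/sin δ ≈ 0.427.
p = a·p₁ + b·p₂ ≈ (0.280, 0.193, 0.940); φ = arcsin(p_z) ≈ 70.09°, λ = atan2(p_y, p_x) ≈ 34.57°.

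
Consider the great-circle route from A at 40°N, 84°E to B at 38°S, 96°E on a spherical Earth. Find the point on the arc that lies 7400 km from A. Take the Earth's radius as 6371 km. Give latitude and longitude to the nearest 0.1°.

The haversine formula gives a central angle δ ≈ 1.375 rad (78.8°) between the endpoints. The total great-circle distance is δ·R ≈ 1.375 × 6371 ≈ 8759 km, so the target fraction is f = 7400/8759 ≈ 0.845.
Interpolate at f ≈ 0.845 with slerp weights a = sin((1−f)δ)/sin δ ≈ 0.216, b = sin(fδ)/sin δ ≈ 0.935.
p = a·p₁ + b·p₂ ≈ (-0.060, 0.897, -0.437); φ = arcsin(p_z) ≈ -25.92°, λ = atan2(p_y, p_x) ≈ 93.81°.

≈ 25.9°S, 93.8°E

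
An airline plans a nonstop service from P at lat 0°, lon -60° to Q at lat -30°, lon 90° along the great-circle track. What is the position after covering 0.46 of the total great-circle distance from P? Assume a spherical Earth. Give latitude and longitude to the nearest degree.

Write both endpoints as unit vectors p₁, p₂ with components (cos φ cos λ, cos φ sin λ, sin φ).
The central angle between the endpoints is δ = arccos(p₁·p₂) ≈ 2.419 rad (138.6°).
Interpolate at f = 0.46 with slerp weights a = sin((1−f)δ)/sin δ ≈ 1.459, b = sin(fδ)/sin δ ≈ 1.356.
p = a·p₁ + b·p₂ ≈ (0.730, -0.089, -0.678); φ = arcsin(p_z) ≈ -42.69°, λ = atan2(p_y, p_x) ≈ -6.99°.

≈ lat -43°, lon -7°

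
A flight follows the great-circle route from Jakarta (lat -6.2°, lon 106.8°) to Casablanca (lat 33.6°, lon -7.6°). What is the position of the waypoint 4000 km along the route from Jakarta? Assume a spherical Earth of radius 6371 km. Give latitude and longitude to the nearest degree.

Write both endpoints as unit vectors p₁, p₂ with components (cos φ cos λ, cos φ sin λ, sin φ).
The central angle between the endpoints is δ = arccos(p₁·p₂) ≈ 1.984 rad (113.7°). The total great-circle distance is δ·R ≈ 1.984 × 6371 ≈ 12642 km, so the target fraction is f = 4000/12642 ≈ 0.316.
Interpolate at f ≈ 0.316 with slerp weights a = sin((1−f)δ)/sin δ ≈ 1.067, b = sin(fδ)/sin δ ≈ 0.641.
p = a·p₁ + b·p₂ ≈ (0.223, 0.945, 0.240); φ = arcsin(p_z) ≈ 13.87°, λ = atan2(p_y, p_x) ≈ 76.72°.

≈ lat 14°, lon 77°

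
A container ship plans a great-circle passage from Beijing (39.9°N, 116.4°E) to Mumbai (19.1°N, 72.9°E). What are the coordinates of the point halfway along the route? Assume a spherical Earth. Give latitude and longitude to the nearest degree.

Convert each endpoint to a unit vector on the sphere (x = cos φ cos λ, y = cos φ sin λ, z = sin φ).
The central angle between the endpoints is δ = arccos(p₁·p₂) ≈ 0.744 rad (42.6°).
Interpolate at f = 1/2 with slerp weights a = sin((1−f)δ)/sin δ ≈ 0.537, b = sin(fδ)/sin δ ≈ 0.537.
p = a·p₁ + b·p₂ ≈ (-0.034, 0.854, 0.520); φ = arcsin(p_z) ≈ 31.33°, λ = atan2(p_y, p_x) ≈ 92.28°.

≈ 31°N, 92°E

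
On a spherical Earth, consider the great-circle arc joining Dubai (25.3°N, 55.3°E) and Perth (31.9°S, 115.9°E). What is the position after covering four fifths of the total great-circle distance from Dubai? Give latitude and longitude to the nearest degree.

≈ 21°S, 102°E

Convert each endpoint to a unit vector on the sphere (x = cos φ cos λ, y = cos φ sin λ, z = sin φ).
The central angle between the endpoints is δ = arccos(p₁·p₂) ≈ 1.419 rad (81.3°).
Interpolate at f = 4/5 with slerp weights a = sin((1−f)δ)/sin δ ≈ 0.283, b = sin(fδ)/sin δ ≈ 0.917.
p = a·p₁ + b·p₂ ≈ (-0.194, 0.911, -0.364); φ = arcsin(p_z) ≈ -21.32°, λ = atan2(p_y, p_x) ≈ 102.04°.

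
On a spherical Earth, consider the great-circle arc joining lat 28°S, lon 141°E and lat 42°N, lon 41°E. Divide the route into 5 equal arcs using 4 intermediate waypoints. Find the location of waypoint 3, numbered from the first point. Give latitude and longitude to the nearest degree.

≈ lat 19°N, lon 88°E

From cos δ = sin φ₁ sin φ₂ + cos φ₁ cos φ₂ cos Δλ, the central angle is δ ≈ 2.013 rad (115.3°).
Interpolate at f = 3/5 with slerp weights a = sin((1−f)δ)/sin δ ≈ 0.798, b = sin(fδ)/sin δ ≈ 1.034.
p = a·p₁ + b·p₂ ≈ (0.033, 0.948, 0.318); φ = arcsin(p_z) ≈ 18.52°, λ = atan2(p_y, p_x) ≈ 88.02°.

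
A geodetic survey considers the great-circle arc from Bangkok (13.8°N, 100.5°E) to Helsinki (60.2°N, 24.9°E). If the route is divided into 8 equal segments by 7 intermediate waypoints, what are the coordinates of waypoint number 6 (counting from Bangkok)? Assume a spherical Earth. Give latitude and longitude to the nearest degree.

Convert each endpoint to a unit vector on the sphere (x = cos φ cos λ, y = cos φ sin λ, z = sin φ).
The central angle between the endpoints is δ = arccos(p₁·p₂) ≈ 1.238 rad (70.9°).
Interpolate at f = 6/8 with slerp weights a = sin((1−f)δ)/sin δ ≈ 0.322, b = sin(fδ)/sin δ ≈ 0.847.
p = a·p₁ + b·p₂ ≈ (0.325, 0.485, 0.812); φ = arcsin(p_z) ≈ 54.29°, λ = atan2(p_y, p_x) ≈ 56.18°.

≈ 54°N, 56°E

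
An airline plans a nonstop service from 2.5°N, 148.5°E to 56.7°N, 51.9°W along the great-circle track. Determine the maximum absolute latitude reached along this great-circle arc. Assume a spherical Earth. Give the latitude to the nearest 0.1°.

The great circle lies in the plane with unit normal n̂ = (p₁ × p₂)/|p₁ × p₂|.
Here n̂_z ≈ +0.218; the vertex latitude is φ_max = arccos|n̂_z| ≈ 77.4°.
Check via Clairaut: cos φ_max = |cos φ₁| · sin C = cos(2.5°)·sin(12.6°) ≈ 0.218, again giving ≈ 77.4°.

≈ 77.4°N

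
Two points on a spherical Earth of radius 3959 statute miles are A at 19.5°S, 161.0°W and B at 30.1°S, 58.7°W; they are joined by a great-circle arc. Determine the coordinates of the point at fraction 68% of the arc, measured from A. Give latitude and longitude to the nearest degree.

≈ 37°S, 93°W

Write both endpoints as unit vectors p₁, p₂ with components (cos φ cos λ, cos φ sin λ, sin φ).
The central angle between the endpoints is δ = arccos(p₁·p₂) ≈ 1.577 rad (90.4°).
Interpolate at f = 0.68 with slerp weights a = sin((1−f)δ)/sin δ ≈ 0.484, b = sin(fδ)/sin δ ≈ 0.878.
p = a·p₁ + b·p₂ ≈ (-0.036, -0.798, -0.602); φ = arcsin(p_z) ≈ -37.01°, λ = atan2(p_y, p_x) ≈ -92.60°.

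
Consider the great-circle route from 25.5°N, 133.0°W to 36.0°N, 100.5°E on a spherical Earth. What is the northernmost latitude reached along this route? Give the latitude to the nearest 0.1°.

≈ 53.4°N

The great circle lies in the plane with unit normal n̂ = (p₁ × p₂)/|p₁ × p₂|.
Here n̂_z ≈ -0.597; the vertex latitude is φ_max = arccos|n̂_z| ≈ 53.4°.
Check via Clairaut: cos φ_max = |cos φ₁| · sin C = cos(25.5°)·sin(41.4°) ≈ 0.597, again giving ≈ 53.4°.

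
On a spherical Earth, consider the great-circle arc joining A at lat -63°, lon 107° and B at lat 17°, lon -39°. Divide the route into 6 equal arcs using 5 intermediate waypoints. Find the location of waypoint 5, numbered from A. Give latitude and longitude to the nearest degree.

≈ lat -3°, lon -32°

Convert each endpoint to a unit vector on the sphere (x = cos φ cos λ, y = cos φ sin λ, z = sin φ).
The central angle between the endpoints is δ = arccos(p₁·p₂) ≈ 2.240 rad (128.3°).
Interpolate at f = 5/6 with slerp weights a = sin((1−f)δ)/sin δ ≈ 0.465, b = sin(fδ)/sin δ ≈ 1.220.
p = a·p₁ + b·p₂ ≈ (0.845, -0.532, -0.058); φ = arcsin(p_z) ≈ -3.31°, λ = atan2(p_y, p_x) ≈ -32.21°.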